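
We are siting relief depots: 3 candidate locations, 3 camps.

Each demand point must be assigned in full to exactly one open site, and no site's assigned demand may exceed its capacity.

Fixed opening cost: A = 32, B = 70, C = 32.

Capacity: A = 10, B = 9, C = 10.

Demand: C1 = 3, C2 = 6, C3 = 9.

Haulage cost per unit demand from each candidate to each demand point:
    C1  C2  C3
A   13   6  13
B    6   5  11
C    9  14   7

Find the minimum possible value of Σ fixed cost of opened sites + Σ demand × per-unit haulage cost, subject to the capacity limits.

202

Open {A, C}; cheapest assignment that respects the capacities:
  A (cap 10, load 9): C1, C2 — cost 3×13 + 6×6 = 75
  C (cap 10, load 9): C3 — cost 9×7 = 63
  Shipping 138, fixed 64 → total 202.
  Any other capacity-feasible assignment to {A, C} ships for at least 138.
Compare {B, C}: its best feasible assignment gives total 213.
Compare {A, B, C}: its best feasible assignment gives total 245.
Every other set of open sites that can feasibly serve all demand totals ≥ 213 even under its best assignment. Minimum: 202.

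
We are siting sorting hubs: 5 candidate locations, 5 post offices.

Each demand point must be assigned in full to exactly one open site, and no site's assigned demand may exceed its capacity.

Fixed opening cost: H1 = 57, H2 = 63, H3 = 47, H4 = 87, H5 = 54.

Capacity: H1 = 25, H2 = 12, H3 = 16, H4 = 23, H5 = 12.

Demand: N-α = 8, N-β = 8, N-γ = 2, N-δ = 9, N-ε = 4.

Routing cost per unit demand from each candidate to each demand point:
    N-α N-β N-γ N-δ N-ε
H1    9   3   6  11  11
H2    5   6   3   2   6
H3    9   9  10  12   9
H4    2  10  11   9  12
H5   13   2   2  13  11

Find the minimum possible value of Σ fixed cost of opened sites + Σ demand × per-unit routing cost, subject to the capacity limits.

Open {H1, H2}; cheapest assignment that respects the capacities:
  H1 (cap 25, load 20): N-α, N-β, N-ε — cost 8×9 + 8×3 + 4×11 = 140
  H2 (cap 12, load 11): N-γ, N-δ — cost 2×3 + 9×2 = 24
  Shipping 164, fixed 120 → total 284.
  Any other capacity-feasible assignment to {H1, H2} ships for at least 164.
Compare {H2, H4, H5}: its best feasible assignment gives total 304.
Compare {H4, H5}: its best feasible assignment gives total 306.
Every other set of open sites that can feasibly serve all demand totals ≥ 304 even under its best assignment. Minimum: 284.

284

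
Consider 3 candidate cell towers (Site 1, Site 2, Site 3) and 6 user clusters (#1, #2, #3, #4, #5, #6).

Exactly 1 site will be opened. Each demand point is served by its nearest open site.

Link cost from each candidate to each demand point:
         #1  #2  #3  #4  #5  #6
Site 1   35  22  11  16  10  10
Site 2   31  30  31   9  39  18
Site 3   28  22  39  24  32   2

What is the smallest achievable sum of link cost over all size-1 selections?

104

Open {Site 1}.
  #1→Site 1 35, #2→Site 1 22, #3→Site 1 11, #4→Site 1 16, #5→Site 1 10, #6→Site 1 10  ⇒ total 104.
Compare {Site 3}: total 147.
Compare {Site 2}: total 158.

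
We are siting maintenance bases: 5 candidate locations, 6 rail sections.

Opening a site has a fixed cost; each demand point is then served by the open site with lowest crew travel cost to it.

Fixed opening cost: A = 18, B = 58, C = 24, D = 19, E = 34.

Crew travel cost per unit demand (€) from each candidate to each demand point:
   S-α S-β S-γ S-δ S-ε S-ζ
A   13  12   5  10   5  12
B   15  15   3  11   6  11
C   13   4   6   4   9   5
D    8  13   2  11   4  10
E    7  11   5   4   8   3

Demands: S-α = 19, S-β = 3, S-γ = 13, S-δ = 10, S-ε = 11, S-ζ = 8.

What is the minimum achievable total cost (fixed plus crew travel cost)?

353

Open {D, E}: assign each demand point to its cheapest open site.
  S-α→E 19×7=133, S-β→E 3×11=33, S-γ→D 13×2=26, S-δ→E 10×4=40, S-ε→D 11×4=44, S-ζ→E 8×3=24
  crew travel cost 300, fixed 53 → total 353.
Compare {C, D, E}: crew travel cost 279 + fixed 77 = 356.
Compare {C, D}: crew travel cost 314 + fixed 43 = 357.
Compare {A, D, E}: crew travel cost 300 + fixed 71 = 371.
All other subsets cost ≥ 356. Minimum total cost: 353.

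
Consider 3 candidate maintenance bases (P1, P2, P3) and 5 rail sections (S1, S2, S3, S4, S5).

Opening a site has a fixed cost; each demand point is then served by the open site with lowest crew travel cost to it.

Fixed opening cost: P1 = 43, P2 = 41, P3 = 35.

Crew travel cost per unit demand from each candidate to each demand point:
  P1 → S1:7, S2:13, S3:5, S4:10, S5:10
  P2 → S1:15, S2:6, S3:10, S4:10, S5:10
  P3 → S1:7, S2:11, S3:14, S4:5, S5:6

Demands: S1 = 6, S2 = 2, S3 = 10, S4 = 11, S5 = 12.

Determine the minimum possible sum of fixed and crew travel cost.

319

Open {P1, P3}: assign each demand point to its cheapest open site.
  S1→P1 6×7=42, S2→P3 2×11=22, S3→P1 10×5=50, S4→P3 11×5=55, S5→P3 12×6=72
  crew travel cost 241, fixed 78 → total 319.
Compare {P1, P2, P3}: crew travel cost 231 + fixed 119 = 350.
Compare {P2, P3}: crew travel cost 281 + fixed 76 = 357.
Compare {P3}: crew travel cost 331 + fixed 35 = 366.
All other subsets cost ≥ 350. Minimum total cost: 319.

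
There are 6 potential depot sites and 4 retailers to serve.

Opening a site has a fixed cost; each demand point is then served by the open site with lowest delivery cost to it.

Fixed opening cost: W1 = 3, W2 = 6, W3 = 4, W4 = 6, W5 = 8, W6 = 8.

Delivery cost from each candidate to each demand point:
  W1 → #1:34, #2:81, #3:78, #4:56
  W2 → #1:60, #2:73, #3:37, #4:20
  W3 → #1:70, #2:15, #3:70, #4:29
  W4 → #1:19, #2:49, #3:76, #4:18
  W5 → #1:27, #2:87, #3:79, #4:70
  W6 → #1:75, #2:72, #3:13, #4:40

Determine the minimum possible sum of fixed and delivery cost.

Open {W3, W4, W6}: assign each demand point to its cheapest open site.
  #1→W4 19, #2→W3 15, #3→W6 13, #4→W4 18
  delivery cost 65, fixed 18 → total 83.
Compare {W1, W3, W4, W6}: delivery cost 65 + fixed 21 = 86.
Compare {W2, W3, W4, W6}: delivery cost 65 + fixed 24 = 89.
Compare {W3, W4, W5, W6}: delivery cost 65 + fixed 26 = 91.
All other subsets cost ≥ 86. Minimum total cost: 83.

83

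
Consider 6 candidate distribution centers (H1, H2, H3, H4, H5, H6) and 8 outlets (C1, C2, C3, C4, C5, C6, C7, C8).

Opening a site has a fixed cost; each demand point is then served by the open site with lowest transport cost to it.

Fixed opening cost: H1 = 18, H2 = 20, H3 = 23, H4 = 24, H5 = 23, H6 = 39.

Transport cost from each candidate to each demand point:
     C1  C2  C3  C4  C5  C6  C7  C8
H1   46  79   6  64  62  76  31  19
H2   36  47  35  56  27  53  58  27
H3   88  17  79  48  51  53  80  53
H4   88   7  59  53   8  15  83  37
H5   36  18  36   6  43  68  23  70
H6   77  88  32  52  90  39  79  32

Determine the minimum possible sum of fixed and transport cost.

185

Open {H1, H4, H5}: assign each demand point to its cheapest open site.
  C1→H5 36, C2→H4 7, C3→H1 6, C4→H5 6, C5→H4 8, C6→H4 15, C7→H5 23, C8→H1 19
  transport cost 120, fixed 65 → total 185.
Compare {H1, H2, H4, H5}: transport cost 120 + fixed 85 = 205.
Compare {H1, H3, H4, H5}: transport cost 120 + fixed 88 = 208.
Compare {H4, H5}: transport cost 168 + fixed 47 = 215.
All other subsets cost ≥ 205. Minimum total cost: 185.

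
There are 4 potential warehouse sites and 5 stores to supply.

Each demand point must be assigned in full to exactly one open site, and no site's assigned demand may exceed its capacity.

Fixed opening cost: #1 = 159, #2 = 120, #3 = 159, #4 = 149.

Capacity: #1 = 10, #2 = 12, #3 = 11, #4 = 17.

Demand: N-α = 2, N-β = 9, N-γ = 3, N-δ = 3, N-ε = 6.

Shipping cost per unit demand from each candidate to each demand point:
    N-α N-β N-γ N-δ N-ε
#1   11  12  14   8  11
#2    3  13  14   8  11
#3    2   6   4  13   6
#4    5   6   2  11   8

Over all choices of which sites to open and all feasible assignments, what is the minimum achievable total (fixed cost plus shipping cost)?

425

Open {#2, #4}; cheapest assignment that respects the capacities:
  #2 (cap 12, load 11): N-α, N-δ, N-ε — cost 2×3 + 3×8 + 6×11 = 96
  #4 (cap 17, load 12): N-β, N-γ — cost 9×6 + 3×2 = 60
  Shipping 156, fixed 269 → total 425.
  Any other capacity-feasible assignment to {#2, #4} ships for at least 156.
Compare {#3, #4}: its best feasible assignment gives total 441.
Compare {#1, #4}: its best feasible assignment gives total 468.
Every other set of open sites that can feasibly serve all demand totals ≥ 441 even under its best assignment. Minimum: 425.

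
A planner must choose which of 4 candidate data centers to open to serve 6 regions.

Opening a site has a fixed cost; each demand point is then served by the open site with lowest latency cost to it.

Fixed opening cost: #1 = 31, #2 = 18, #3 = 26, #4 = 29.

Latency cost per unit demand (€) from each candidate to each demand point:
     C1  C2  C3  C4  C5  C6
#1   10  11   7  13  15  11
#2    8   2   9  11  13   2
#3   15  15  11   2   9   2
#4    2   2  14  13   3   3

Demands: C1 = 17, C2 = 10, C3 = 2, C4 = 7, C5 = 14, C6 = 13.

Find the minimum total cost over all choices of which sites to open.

Open {#3, #4}: assign each demand point to its cheapest open site.
  C1→#4 17×2=34, C2→#4 10×2=20, C3→#3 2×11=22, C4→#3 7×2=14, C5→#4 14×3=42, C6→#3 13×2=26
  latency cost 158, fixed 55 → total 213.
Compare {#2, #3, #4}: latency cost 154 + fixed 73 = 227.
Compare {#1, #3, #4}: latency cost 150 + fixed 86 = 236.
Compare {#1, #2, #3, #4}: latency cost 150 + fixed 104 = 254.
All other subsets cost ≥ 227. Minimum total cost: 213.

213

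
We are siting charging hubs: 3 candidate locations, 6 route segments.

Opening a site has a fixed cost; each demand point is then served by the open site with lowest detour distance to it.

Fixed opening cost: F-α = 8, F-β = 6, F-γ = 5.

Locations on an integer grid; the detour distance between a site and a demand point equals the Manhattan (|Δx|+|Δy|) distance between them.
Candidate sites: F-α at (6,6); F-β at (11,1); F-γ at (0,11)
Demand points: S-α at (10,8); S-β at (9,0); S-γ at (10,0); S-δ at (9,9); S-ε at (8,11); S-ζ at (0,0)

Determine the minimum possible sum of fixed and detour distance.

50

Open {F-α, F-β}: assign each demand point to its cheapest open site.
  S-α→F-α 6, S-β→F-β 3, S-γ→F-β 2, S-δ→F-α 6, S-ε→F-α 7, S-ζ→F-α 12
  detour distance 36, fixed 14 → total 50.
Compare {F-β, F-γ}: detour distance 42 + fixed 11 = 53.
Compare {F-β}: detour distance 48 + fixed 6 = 54.
Compare {F-α, F-β, F-γ}: detour distance 35 + fixed 19 = 54.
All other subsets cost ≥ 53. Minimum total cost: 50.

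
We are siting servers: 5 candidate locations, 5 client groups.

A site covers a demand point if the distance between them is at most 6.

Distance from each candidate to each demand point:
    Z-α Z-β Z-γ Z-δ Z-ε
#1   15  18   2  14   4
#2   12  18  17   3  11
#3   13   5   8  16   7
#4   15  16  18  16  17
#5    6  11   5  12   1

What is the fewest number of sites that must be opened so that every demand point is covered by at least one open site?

Coverage sets (demand points within 6 of each site):
  #1: {Z-γ, Z-ε}
  #2: {Z-δ}
  #3: {Z-β}
  #4: {}
  #5: {Z-α, Z-γ, Z-ε}
No 2 sites suffice: every size-2 union leaves at least one demand point uncovered.
But {#2, #3, #5} covers everything, so the minimum is 3.

3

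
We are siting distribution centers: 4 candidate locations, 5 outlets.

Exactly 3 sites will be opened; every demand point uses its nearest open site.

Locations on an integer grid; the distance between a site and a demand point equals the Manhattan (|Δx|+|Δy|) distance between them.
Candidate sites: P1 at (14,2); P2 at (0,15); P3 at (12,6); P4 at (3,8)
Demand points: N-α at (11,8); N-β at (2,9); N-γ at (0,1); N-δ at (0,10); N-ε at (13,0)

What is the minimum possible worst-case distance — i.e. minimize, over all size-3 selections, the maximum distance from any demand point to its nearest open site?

Open {P1, P2, P4}.
  Farthest demand point is N-γ at distance 10 (to P4); all others are ≤ 10.
With {P1, P3, P4} the worst case is 10.
With {P2, P3, P4} the worst case is 10.
No size-3 selection achieves below 10.

10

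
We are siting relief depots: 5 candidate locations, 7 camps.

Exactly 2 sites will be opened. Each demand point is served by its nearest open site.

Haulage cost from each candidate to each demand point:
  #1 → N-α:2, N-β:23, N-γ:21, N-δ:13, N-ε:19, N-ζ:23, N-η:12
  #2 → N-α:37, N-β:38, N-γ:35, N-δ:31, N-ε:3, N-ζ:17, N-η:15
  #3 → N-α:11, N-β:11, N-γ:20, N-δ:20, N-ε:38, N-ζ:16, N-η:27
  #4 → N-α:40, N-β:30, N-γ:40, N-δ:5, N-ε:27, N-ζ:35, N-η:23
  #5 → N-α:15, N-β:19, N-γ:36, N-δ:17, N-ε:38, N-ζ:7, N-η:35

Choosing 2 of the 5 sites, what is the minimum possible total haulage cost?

Open {#1, #2}.
  N-α→#1 2, N-β→#1 23, N-γ→#1 21, N-δ→#1 13, N-ε→#2 3, N-ζ→#2 17, N-η→#1 12  ⇒ total 91.
Compare {#1, #3}: total 93.
Compare {#1, #5}: total 93.
No size-2 selection does better; minimum is 91.

91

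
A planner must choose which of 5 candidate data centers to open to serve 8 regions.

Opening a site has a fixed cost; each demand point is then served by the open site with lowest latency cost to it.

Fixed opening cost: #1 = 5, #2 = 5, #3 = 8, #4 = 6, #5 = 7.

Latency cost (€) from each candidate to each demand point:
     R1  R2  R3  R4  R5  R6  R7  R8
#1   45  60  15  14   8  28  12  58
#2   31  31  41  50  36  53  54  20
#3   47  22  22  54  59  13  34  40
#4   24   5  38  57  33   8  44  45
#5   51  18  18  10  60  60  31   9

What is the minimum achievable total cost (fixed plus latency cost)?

109

Open {#1, #4, #5}: assign each demand point to its cheapest open site.
  R1→#4 24, R2→#4 5, R3→#1 15, R4→#5 10, R5→#1 8, R6→#4 8, R7→#1 12, R8→#5 9
  latency cost 91, fixed 18 → total 109.
Compare {#1, #2, #4, #5}: latency cost 91 + fixed 23 = 114.
Compare {#1, #3, #4, #5}: latency cost 91 + fixed 26 = 117.
Compare {#1, #2, #4}: latency cost 106 + fixed 16 = 122.
All other subsets cost ≥ 114. Minimum total cost: 109.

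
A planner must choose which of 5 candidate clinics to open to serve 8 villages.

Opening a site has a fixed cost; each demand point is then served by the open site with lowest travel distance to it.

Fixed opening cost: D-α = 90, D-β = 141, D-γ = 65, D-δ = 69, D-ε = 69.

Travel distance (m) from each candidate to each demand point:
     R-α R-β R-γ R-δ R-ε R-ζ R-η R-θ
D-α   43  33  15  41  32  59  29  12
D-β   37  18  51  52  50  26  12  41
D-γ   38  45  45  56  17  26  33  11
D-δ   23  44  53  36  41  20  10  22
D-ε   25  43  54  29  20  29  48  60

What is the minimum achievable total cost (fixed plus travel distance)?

Open {D-δ}: assign each demand point to its cheapest open site.
  R-α→D-δ 23, R-β→D-δ 44, R-γ→D-δ 53, R-δ→D-δ 36, R-ε→D-δ 41, R-ζ→D-δ 20, R-η→D-δ 10, R-θ→D-δ 22
  travel distance 249, fixed 69 → total 318.
Compare {D-γ}: travel distance 271 + fixed 65 = 336.
Compare {D-α, D-δ}: travel distance 181 + fixed 159 = 340.
Compare {D-γ, D-δ}: travel distance 206 + fixed 134 = 340.
All other subsets cost ≥ 336. Minimum total cost: 318.

318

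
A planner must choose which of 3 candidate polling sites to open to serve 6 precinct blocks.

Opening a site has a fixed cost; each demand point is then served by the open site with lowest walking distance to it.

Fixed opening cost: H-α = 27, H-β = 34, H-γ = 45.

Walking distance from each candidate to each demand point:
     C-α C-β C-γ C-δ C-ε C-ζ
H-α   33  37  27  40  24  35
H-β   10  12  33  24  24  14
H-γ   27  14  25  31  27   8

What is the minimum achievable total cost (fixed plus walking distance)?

151

Open {H-β}: assign each demand point to its cheapest open site.
  C-α→H-β 10, C-β→H-β 12, C-γ→H-β 33, C-δ→H-β 24, C-ε→H-β 24, C-ζ→H-β 14
  walking distance 117, fixed 34 → total 151.
Compare {H-α, H-β}: walking distance 111 + fixed 61 = 172.
Compare {H-γ}: walking distance 132 + fixed 45 = 177.
Compare {H-β, H-γ}: walking distance 103 + fixed 79 = 182.
All other subsets cost ≥ 172. Minimum total cost: 151.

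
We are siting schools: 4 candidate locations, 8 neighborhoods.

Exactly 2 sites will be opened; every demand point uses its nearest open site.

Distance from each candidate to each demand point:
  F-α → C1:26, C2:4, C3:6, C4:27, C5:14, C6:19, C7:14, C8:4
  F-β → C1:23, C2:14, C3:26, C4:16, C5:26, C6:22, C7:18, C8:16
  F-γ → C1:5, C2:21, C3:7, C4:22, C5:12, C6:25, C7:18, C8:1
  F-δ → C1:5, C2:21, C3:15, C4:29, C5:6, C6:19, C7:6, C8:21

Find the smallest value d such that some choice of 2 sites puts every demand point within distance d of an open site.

Open {F-β, F-δ}.
  Farthest demand point is C6 at distance 19 (to F-δ); all others are ≤ 19.
With {F-α, F-γ} the worst case is 22.
With {F-β, F-γ} the worst case is 22.
No size-2 selection achieves below 19.

19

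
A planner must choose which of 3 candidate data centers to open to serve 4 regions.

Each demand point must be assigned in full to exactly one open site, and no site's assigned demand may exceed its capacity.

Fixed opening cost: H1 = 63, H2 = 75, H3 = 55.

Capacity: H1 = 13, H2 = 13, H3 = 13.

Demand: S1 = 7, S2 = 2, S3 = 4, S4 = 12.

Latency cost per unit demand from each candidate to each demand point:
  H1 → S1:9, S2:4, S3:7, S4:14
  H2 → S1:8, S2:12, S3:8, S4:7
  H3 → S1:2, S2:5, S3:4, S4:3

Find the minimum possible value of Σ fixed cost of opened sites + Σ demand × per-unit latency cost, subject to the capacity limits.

Open {H1, H3}; cheapest assignment that respects the capacities:
  H1 (cap 13, load 13): S1, S2, S3 — cost 7×9 + 2×4 + 4×7 = 99
  H3 (cap 13, load 12): S4 — cost 12×3 = 36
  Shipping 135, fixed 118 → total 253.
  Any other capacity-feasible assignment to {H1, H3} ships for at least 135.
Compare {H2, H3}: its best feasible assignment gives total 254.
Compare {H1, H2, H3}: its best feasible assignment gives total 315.
Every other set of open sites that can feasibly serve all demand totals ≥ 254 even under its best assignment. Minimum: 253.

253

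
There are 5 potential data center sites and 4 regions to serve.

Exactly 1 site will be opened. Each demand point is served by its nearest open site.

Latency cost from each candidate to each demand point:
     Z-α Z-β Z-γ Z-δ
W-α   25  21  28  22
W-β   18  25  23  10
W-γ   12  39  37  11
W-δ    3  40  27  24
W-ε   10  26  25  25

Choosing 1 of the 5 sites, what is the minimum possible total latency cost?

Open {W-β}.
  Z-α→W-β 18, Z-β→W-β 25, Z-γ→W-β 23, Z-δ→W-β 10  ⇒ total 76.
Compare {W-ε}: total 86.
Compare {W-δ}: total 94.
No size-1 selection does better; minimum is 76.

76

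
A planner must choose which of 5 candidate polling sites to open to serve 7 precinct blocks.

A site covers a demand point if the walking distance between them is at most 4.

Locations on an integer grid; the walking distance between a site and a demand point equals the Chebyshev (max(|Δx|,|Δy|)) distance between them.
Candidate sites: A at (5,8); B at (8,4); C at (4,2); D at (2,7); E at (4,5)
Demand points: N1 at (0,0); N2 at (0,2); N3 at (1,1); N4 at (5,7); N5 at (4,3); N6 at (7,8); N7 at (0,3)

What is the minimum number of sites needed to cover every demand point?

Coverage sets (demand points within 4 of each site):
  A: {N4, N6}
  B: {N4, N5, N6}
  C: {N1, N2, N3, N5, N7}
  D: {N4, N5, N7}
  E: {N2, N3, N4, N5, N6, N7}
No single site covers all 7 demand points.
But {A, C} covers everything, so the minimum is 2.

2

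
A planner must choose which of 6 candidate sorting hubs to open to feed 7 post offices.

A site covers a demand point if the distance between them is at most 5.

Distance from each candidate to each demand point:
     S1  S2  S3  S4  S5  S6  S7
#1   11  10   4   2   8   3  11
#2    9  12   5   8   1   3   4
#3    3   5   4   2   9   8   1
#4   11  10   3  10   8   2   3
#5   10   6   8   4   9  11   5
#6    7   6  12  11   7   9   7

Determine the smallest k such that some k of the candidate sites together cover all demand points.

Coverage sets (demand points within 5 of each site):
  #1: {S3, S4, S6}
  #2: {S3, S5, S6, S7}
  #3: {S1, S2, S3, S4, S7}
  #4: {S3, S6, S7}
  #5: {S4, S7}
  #6: {}
No single site covers all 7 demand points.
But {#2, #3} covers everything, so the minimum is 2.

2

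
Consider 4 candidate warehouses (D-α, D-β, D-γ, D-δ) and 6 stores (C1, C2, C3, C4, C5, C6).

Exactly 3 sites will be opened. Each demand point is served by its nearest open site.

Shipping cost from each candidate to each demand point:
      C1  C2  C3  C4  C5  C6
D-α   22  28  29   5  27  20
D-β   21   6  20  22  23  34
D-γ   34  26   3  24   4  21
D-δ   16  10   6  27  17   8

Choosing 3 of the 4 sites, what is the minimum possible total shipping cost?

46

Open {D-α, D-γ, D-δ}.
  C1→D-δ 16, C2→D-δ 10, C3→D-γ 3, C4→D-α 5, C5→D-γ 4, C6→D-δ 8  ⇒ total 46.
Compare {D-α, D-β, D-δ}: total 58.
Compare {D-α, D-β, D-γ}: total 59.
No size-3 selection does better; minimum is 46.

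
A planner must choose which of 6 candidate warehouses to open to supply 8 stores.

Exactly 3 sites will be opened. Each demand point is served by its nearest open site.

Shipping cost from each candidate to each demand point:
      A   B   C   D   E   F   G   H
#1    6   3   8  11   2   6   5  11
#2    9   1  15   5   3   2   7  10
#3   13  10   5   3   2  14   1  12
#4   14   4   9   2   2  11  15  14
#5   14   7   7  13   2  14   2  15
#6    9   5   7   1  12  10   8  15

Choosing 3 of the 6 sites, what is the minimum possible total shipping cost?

30

Open {#1, #2, #3}.
  A→#1 6, B→#2 1, C→#3 5, D→#3 3, E→#1 2, F→#2 2, G→#3 1, H→#2 10  ⇒ total 30.
Compare {#2, #3, #6}: total 31.
Compare {#2, #3, #4}: total 32.
No size-3 selection does better; minimum is 30.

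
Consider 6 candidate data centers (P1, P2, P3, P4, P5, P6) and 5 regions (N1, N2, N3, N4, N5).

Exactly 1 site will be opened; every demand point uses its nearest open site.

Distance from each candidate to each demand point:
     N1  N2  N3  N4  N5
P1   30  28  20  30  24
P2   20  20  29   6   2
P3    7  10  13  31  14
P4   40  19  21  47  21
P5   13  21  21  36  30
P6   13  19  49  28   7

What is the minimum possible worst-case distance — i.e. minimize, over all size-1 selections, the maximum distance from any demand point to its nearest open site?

29

Open {P2}.
  Farthest demand point is N3 at distance 29 (to P2); all others are ≤ 29.
With {P1} the worst case is 30.
With {P3} the worst case is 31.
No size-1 selection achieves below 29.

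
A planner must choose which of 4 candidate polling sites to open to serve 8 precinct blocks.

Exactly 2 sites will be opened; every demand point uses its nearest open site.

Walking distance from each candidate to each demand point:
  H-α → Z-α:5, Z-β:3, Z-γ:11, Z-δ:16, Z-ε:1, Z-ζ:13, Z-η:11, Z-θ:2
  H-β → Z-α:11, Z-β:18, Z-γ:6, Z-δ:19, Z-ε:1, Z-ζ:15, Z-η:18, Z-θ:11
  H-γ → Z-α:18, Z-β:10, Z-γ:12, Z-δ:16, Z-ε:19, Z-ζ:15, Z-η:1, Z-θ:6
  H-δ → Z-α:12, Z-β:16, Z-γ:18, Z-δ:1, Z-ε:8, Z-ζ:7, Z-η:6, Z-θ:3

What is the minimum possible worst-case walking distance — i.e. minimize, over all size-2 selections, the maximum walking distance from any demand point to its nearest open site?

11

Open {H-α, H-δ}.
  Farthest demand point is Z-γ at walking distance 11 (to H-α); all others are ≤ 11.
With {H-γ, H-δ} the worst case is 12.
With {H-α, H-β} the worst case is 16.
No size-2 selection achieves below 11.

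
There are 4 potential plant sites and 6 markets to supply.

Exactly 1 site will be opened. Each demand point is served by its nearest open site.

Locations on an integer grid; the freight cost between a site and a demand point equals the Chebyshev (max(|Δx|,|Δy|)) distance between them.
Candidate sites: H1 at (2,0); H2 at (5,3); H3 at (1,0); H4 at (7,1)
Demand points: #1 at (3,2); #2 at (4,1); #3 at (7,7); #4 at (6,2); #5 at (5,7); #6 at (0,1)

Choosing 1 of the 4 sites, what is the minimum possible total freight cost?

18

Open {H2}.
  #1→H2 2, #2→H2 2, #3→H2 4, #4→H2 1, #5→H2 4, #6→H2 5  ⇒ total 18.
Compare {H1}: total 24.
Compare {H3}: total 25.
No size-1 selection does better; minimum is 18.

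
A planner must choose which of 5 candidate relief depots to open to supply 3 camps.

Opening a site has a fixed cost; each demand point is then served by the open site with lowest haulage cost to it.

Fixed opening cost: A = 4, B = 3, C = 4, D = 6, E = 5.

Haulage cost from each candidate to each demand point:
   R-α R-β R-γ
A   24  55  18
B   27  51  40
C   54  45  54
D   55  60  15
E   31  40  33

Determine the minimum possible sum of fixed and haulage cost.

91

Open {A, E}: assign each demand point to its cheapest open site.
  R-α→A 24, R-β→E 40, R-γ→A 18
  haulage cost 82, fixed 9 → total 91.
Compare {A, B, E}: haulage cost 82 + fixed 12 = 94.
Compare {A, D, E}: haulage cost 79 + fixed 15 = 94.
Compare {A, C}: haulage cost 87 + fixed 8 = 95.
All other subsets cost ≥ 94. Minimum total cost: 91.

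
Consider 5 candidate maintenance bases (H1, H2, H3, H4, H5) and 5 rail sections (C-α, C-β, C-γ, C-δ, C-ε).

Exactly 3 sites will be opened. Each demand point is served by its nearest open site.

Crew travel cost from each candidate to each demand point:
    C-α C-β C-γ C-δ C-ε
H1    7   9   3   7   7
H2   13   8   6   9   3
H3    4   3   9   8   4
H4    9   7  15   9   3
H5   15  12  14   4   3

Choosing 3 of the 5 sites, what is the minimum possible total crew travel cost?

Open {H1, H3, H5}.
  C-α→H3 4, C-β→H3 3, C-γ→H1 3, C-δ→H5 4, C-ε→H5 3  ⇒ total 17.
Compare {H1, H2, H3}: total 20.
Compare {H1, H3, H4}: total 20.
No size-3 selection does better; minimum is 17.

17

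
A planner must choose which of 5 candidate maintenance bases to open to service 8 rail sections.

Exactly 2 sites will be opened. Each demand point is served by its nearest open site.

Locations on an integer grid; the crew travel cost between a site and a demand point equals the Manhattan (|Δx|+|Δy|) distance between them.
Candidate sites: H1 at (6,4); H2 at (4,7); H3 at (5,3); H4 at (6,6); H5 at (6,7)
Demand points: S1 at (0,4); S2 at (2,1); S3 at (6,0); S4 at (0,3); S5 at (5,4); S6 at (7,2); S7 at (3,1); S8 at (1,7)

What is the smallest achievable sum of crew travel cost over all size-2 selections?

Open {H2, H3}.
  S1→H3 6, S2→H3 5, S3→H3 4, S4→H3 5, S5→H3 1, S6→H3 3, S7→H3 4, S8→H2 3  ⇒ total 31.
Compare {H3, H5}: total 33.
Compare {H3, H4}: total 34.
No size-2 selection does better; minimum is 31.

31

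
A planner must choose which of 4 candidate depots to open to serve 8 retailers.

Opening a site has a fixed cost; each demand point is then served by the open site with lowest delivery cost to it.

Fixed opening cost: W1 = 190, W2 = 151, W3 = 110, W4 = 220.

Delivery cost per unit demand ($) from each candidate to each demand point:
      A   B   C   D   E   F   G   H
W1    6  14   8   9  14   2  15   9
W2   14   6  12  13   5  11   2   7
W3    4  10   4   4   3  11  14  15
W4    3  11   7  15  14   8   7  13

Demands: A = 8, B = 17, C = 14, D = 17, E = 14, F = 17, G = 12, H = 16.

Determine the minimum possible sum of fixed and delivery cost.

884

Open {W2, W3}: assign each demand point to its cheapest open site.
  A→W3 8×4=32, B→W2 17×6=102, C→W3 14×4=56, D→W3 17×4=68, E→W3 14×3=42, F→W2 17×11=187, G→W2 12×2=24, H→W2 16×7=112
  delivery cost 623, fixed 261 → total 884.
Compare {W1, W2, W3}: delivery cost 470 + fixed 451 = 921.
Compare {W1, W2}: delivery cost 655 + fixed 341 = 996.
Compare {W1, W3}: delivery cost 714 + fixed 300 = 1014.
All other subsets cost ≥ 921. Minimum total cost: 884.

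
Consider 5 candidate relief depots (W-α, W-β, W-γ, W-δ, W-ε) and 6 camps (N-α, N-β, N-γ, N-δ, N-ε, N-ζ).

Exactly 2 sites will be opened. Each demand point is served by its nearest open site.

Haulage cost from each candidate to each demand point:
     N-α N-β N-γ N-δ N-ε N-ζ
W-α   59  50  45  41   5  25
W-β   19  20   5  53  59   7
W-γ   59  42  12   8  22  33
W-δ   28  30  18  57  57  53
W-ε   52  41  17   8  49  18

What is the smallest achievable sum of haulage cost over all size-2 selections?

Open {W-β, W-γ}.
  N-α→W-β 19, N-β→W-β 20, N-γ→W-β 5, N-δ→W-γ 8, N-ε→W-γ 22, N-ζ→W-β 7  ⇒ total 81.
Compare {W-α, W-β}: total 97.
Compare {W-β, W-ε}: total 108.
No size-2 selection does better; minimum is 81.

81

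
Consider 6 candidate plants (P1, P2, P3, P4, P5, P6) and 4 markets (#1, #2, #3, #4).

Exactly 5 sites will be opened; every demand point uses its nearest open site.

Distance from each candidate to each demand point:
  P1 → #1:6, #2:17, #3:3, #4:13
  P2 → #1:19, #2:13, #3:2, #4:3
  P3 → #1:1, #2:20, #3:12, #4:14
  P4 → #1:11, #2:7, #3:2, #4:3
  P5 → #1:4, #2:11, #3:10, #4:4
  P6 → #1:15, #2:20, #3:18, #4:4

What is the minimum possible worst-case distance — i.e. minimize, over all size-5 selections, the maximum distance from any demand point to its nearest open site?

Open {P1, P2, P3, P4, P5}.
  Farthest demand point is #2 at distance 7 (to P4); all others are ≤ 7.
With {P1, P2, P3, P4, P6} the worst case is 7.
With {P1, P2, P4, P5, P6} the worst case is 7.
No size-5 selection achieves below 7.

7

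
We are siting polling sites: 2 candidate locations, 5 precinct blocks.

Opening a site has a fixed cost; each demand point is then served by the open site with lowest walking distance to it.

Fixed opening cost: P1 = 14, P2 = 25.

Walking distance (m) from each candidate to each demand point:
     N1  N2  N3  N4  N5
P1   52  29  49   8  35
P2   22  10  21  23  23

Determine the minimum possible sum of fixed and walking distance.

Open {P1, P2}: assign each demand point to its cheapest open site.
  N1→P2 22, N2→P2 10, N3→P2 21, N4→P1 8, N5→P2 23
  walking distance 84, fixed 39 → total 123.
Compare {P2}: walking distance 99 + fixed 25 = 124.
Compare {P1}: walking distance 173 + fixed 14 = 187.

123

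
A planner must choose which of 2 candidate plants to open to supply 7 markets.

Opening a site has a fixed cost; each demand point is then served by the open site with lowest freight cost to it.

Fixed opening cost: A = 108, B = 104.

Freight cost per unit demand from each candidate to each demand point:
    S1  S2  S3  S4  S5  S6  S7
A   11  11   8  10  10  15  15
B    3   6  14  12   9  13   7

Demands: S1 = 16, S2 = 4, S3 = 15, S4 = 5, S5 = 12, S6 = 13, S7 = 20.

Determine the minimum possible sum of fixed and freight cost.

863

Open {B}: assign each demand point to its cheapest open site.
  S1→B 16×3=48, S2→B 4×6=24, S3→B 15×14=210, S4→B 5×12=60, S5→B 12×9=108, S6→B 13×13=169, S7→B 20×7=140
  freight cost 759, fixed 104 → total 863.
Compare {A, B}: freight cost 659 + fixed 212 = 871.
Compare {A}: freight cost 1005 + fixed 108 = 1113.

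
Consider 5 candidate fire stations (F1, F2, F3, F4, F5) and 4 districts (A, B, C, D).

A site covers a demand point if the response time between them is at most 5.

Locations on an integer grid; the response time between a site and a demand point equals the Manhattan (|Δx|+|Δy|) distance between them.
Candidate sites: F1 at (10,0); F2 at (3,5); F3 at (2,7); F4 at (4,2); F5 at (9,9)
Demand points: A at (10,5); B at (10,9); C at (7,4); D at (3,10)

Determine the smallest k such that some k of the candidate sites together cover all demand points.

2

Coverage sets (demand points within 5 of each site):
  F1: {A}
  F2: {C, D}
  F3: {D}
  F4: {C}
  F5: {A, B}
No single site covers all 4 demand points.
But {F2, F5} covers everything, so the minimum is 2.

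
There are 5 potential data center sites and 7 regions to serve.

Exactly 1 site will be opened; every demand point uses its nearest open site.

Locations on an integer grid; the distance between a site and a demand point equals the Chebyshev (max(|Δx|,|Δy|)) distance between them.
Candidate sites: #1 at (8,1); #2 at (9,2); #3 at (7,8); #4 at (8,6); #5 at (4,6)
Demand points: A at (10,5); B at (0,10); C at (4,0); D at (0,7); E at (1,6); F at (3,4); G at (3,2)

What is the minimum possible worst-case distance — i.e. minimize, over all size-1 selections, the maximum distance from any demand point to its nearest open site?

Open {#5}.
  Farthest demand point is A at distance 6 (to #5); all others are ≤ 6.
With {#3} the worst case is 8.
With {#4} the worst case is 8.
No size-1 selection achieves below 6.

6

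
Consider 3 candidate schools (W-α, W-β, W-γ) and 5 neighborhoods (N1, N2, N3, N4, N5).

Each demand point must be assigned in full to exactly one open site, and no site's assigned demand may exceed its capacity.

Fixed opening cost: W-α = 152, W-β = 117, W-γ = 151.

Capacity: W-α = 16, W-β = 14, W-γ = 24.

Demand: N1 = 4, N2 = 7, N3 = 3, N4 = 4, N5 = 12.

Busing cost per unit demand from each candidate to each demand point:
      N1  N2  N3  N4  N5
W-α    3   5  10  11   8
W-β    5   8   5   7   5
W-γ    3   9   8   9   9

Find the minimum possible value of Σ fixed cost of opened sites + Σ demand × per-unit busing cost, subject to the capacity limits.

463

Open {W-β, W-γ}; cheapest assignment that respects the capacities:
  W-β (cap 14, load 12): N5 — cost 12×5 = 60
  W-γ (cap 24, load 18): N1, N2, N3, N4 — cost 4×3 + 7×9 + 3×8 + 4×9 = 135
  Shipping 195, fixed 268 → total 463.
  Any other capacity-feasible assignment to {W-β, W-γ} ships for at least 195.
Compare {W-α, W-β}: its best feasible assignment gives total 476.
Compare {W-α, W-γ}: its best feasible assignment gives total 518.
Every other set of open sites that can feasibly serve all demand totals ≥ 476 even under its best assignment. Minimum: 463.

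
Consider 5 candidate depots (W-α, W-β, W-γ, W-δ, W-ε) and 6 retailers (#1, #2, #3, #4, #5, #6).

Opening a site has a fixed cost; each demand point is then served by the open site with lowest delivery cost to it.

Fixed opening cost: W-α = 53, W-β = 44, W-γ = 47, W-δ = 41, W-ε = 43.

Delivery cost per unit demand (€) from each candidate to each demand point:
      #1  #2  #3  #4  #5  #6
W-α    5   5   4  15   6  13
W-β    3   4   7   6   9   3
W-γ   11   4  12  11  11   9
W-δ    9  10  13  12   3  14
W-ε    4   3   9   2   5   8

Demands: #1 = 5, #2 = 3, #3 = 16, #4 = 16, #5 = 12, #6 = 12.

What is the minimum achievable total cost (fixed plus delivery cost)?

351

Open {W-β, W-ε}: assign each demand point to its cheapest open site.
  #1→W-β 5×3=15, #2→W-ε 3×3=9, #3→W-β 16×7=112, #4→W-ε 16×2=32, #5→W-ε 12×5=60, #6→W-β 12×3=36
  delivery cost 264, fixed 87 → total 351.
Compare {W-α, W-β, W-ε}: delivery cost 216 + fixed 140 = 356.
Compare {W-β, W-δ, W-ε}: delivery cost 240 + fixed 128 = 368.
Compare {W-α, W-β, W-δ, W-ε}: delivery cost 192 + fixed 181 = 373.
All other subsets cost ≥ 356. Minimum total cost: 351.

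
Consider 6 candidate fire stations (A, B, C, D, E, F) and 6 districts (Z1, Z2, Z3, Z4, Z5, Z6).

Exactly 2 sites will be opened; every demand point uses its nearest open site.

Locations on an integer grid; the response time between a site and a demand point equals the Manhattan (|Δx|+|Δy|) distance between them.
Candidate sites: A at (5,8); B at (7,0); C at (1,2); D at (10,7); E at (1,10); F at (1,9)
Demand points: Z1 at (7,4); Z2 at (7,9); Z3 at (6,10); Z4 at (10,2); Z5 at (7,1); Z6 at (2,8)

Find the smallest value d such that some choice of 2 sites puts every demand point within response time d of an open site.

Open {A, B}.
  Farthest demand point is Z4 at response time 5 (to B); all others are ≤ 5.
With {B, F} the worst case is 6.
With {B, E} the worst case is 7.
No size-2 selection achieves below 5.

5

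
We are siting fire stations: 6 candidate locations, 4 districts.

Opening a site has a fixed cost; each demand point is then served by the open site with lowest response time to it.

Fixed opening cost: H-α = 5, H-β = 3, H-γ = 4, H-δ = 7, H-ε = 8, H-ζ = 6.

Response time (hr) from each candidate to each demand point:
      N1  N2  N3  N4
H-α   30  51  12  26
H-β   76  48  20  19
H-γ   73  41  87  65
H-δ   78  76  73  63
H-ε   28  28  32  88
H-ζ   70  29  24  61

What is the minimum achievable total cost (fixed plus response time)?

Open {H-α, H-β, H-ε}: assign each demand point to its cheapest open site.
  N1→H-ε 28, N2→H-ε 28, N3→H-α 12, N4→H-β 19
  response time 87, fixed 16 → total 103.
Compare {H-α, H-β, H-ζ}: response time 90 + fixed 14 = 104.
Compare {H-β, H-ε}: response time 95 + fixed 11 = 106.
Compare {H-α, H-ε}: response time 94 + fixed 13 = 107.
All other subsets cost ≥ 104. Minimum total cost: 103.

103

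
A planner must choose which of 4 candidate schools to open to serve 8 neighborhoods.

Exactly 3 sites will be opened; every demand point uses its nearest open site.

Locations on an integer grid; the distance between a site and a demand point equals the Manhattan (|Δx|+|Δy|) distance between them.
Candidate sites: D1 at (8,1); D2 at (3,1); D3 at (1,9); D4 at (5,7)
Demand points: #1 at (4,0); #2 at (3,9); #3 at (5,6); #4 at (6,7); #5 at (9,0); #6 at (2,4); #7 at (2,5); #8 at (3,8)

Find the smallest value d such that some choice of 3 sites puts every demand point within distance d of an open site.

Open {D1, D2, D4}.
  Farthest demand point is #7 at distance 5 (to D2); all others are ≤ 5.
With {D1, D3, D4} the worst case is 6.
With {D1, D2, D3} the worst case is 7.
No size-3 selection achieves below 5.

5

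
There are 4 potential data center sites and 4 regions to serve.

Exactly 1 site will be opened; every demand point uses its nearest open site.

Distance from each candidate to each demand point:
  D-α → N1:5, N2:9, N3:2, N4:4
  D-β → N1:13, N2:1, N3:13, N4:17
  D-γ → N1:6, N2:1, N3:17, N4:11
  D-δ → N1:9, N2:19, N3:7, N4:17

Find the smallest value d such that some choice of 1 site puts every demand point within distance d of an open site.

Open {D-α}.
  Farthest demand point is N2 at distance 9 (to D-α); all others are ≤ 9.
With {D-β} the worst case is 17.
With {D-γ} the worst case is 17.
No size-1 selection achieves below 9.

9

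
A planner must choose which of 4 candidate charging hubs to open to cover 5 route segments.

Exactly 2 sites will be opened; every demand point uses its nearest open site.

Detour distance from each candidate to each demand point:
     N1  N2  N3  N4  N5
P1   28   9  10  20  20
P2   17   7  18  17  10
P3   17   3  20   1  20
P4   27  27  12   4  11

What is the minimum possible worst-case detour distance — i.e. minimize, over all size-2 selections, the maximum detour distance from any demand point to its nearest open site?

Open {P1, P2}.
  Farthest demand point is N1 at detour distance 17 (to P2); all others are ≤ 17.
With {P2, P4} the worst case is 17.
With {P3, P4} the worst case is 17.
No size-2 selection achieves below 17.

17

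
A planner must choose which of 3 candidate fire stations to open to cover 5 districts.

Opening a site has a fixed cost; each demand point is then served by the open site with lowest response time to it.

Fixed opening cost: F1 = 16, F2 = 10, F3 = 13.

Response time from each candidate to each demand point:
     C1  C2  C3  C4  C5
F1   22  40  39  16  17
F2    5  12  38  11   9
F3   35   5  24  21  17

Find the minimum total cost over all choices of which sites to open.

Open {F2, F3}: assign each demand point to its cheapest open site.
  C1→F2 5, C2→F3 5, C3→F3 24, C4→F2 11, C5→F2 9
  response time 54, fixed 23 → total 77.
Compare {F2}: response time 75 + fixed 10 = 85.
Compare {F1, F2, F3}: response time 54 + fixed 39 = 93.
Compare {F1, F2}: response time 75 + fixed 26 = 101.
All other subsets cost ≥ 85. Minimum total cost: 77.

77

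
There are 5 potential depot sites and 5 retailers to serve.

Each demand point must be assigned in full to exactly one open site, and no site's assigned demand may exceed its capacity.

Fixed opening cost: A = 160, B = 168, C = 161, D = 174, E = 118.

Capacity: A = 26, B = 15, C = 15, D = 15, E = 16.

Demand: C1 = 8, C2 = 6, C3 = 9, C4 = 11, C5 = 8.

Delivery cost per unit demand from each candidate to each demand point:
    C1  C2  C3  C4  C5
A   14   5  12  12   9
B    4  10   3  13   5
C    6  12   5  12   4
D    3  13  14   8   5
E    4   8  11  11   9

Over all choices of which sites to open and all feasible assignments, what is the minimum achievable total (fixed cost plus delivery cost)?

652

Open {A, E}; cheapest assignment that respects the capacities:
  A (cap 26, load 26): C2, C3, C4 — cost 6×5 + 9×12 + 11×12 = 270
  E (cap 16, load 16): C1, C5 — cost 8×4 + 8×9 = 104
  Shipping 374, fixed 278 → total 652.
  Any other capacity-feasible assignment to {A, E} ships for at least 374.
Compare {A, B, E}: its best feasible assignment gives total 739.
Compare {B, D, E}: its best feasible assignment gives total 739.
Every other set of open sites that can feasibly serve all demand totals ≥ 739 even under its best assignment. Minimum: 652.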